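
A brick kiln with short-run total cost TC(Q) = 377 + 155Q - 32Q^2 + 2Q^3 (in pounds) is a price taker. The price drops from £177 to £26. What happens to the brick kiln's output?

AVC = 155 - 32Q + 2Q^2, minimized at Q = 8 where min AVC = £27. MC = 155 - 64Q + 6Q^2.
At P = £177 ≥ min AVC, set P = MC on the rising branch: Q = 11.
At P = £26 < min AVC = £27, price no longer covers variable cost at any output, so the firm shuts down: Q = 0.

Output falls from 11 to 0 (the firm shuts down)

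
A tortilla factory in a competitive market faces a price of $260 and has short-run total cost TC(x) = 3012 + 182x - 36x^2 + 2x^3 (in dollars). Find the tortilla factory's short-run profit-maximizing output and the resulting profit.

AVC = 182 - 36x + 2x^2; min AVC = $20 at x = 9. Since P = $260 ≥ min AVC, the firm produces.
MC = 182 - 72x + 6x^2. Setting P = MC and taking the root on the rising branch gives x* = 13.
TR = 260·13 = 3380. TC = 3012 + 676 = 3688. Profit = 3380 − 3688 = -$308.
That loss of $308 beats the $3012 the firm would lose by shutting down; producing recovers $2704 of fixed cost.

Profit = -$308 at x = 13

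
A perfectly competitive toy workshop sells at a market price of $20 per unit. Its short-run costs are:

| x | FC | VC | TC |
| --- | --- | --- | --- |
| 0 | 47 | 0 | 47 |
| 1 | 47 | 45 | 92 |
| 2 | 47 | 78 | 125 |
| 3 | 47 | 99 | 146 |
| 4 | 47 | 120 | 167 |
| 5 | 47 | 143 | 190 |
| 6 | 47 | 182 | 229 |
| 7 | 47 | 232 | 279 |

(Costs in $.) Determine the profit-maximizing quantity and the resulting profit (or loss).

Profit at each row (π = 20x − TC): x=0: -47; x=1: -72; x=2: -85; x=3: -86; x=4: -87; x=5: -90; x=6: -109; x=7: -139.
Profit is highest at x = 0. Equivalently, the lowest AVC in the table is 143/5 ≈ $28.60 at x = 5, and P = $20 falls below it — price never covers variable cost, so the firm shuts down and loses only its fixed cost.

x = 0 (shut down); profit = -$47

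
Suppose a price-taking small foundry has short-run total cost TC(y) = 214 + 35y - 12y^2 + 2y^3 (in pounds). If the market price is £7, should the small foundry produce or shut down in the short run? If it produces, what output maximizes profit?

Strip out fixed cost: VC = 35y - 12y^2 + 2y^3. Then AVC = 35 - 12y + 2y^2 and MC = 35 - 24y + 6y^2.
AVC is minimized where dAVC/dy = -12 + 4y = 0, at y = 3; min AVC = 35 - 12·3 + 2·3^2 = £17.
With P < min AVC (£7 < £17), every unit sold adds to the loss.
Shutting down limits the loss to fixed cost, £214.

Shut down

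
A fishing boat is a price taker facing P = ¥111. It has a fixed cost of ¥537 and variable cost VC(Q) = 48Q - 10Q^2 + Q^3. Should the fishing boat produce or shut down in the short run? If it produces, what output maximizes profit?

Produce at Q = 9

From TC, MC = TC'(Q) = 48 - 20Q + 3Q^2 and AVC = VC/Q = 48 - 10Q + Q^2.
The AVC parabola has its vertex at Q = 10/2 = 5, where AVC = 48 - 10·5 + 5^2 = ¥23.
Because ¥111 ≥ ¥23, revenue can cover variable cost; the firm operates.
Solving P = MC: -63 - 20Q + 3Q^2 = 0 ⇒ Q = -7/3 or 9. On the upward-sloping branch, Q* = 9.
Check: AVC at Q = 9 is ¥39 ≤ P, so revenue covers variable cost.
Profit = P·Q − TC = 111·9 − 888 = ¥111.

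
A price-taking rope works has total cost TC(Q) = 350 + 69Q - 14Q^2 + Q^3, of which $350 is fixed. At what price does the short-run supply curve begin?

The shutdown price is the minimum of AVC. VC = 69Q - 14Q^2 + Q^3, so AVC = 69 - 14Q + Q^2.
At the minimum of AVC, MC = AVC. MC = 69 - 28Q + 3Q^2; setting MC = AVC gives 2Q^2 - 14Q = 0, so Q = 7. min AVC = 20.
So the shutdown price is $20.

$20 per unit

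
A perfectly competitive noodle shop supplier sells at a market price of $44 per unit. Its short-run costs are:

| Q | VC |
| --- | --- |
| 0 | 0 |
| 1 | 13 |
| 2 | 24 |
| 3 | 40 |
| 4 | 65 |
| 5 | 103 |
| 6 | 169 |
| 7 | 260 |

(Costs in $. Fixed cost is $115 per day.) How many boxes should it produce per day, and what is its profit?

Q = 5; profit = $2

Profit at each row (π = 44Q − TC): Q=0: -115; Q=1: -84; Q=2: -51; Q=3: -23; Q=4: -4; Q=5: 2; Q=6: -20; Q=7: -67.
Profit is maximized at Q = 5. AVC there is 103/5 = $20.60 ≤ P, so producing beats shutting down (which would give -$115).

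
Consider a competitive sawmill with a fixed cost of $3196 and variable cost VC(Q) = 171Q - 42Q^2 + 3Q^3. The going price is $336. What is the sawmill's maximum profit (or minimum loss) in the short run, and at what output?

AVC = 171 - 42Q + 3Q^2 has its minimum $24 at Q = 7; price $336 clears that bar, so the firm operates.
With MC = 171 - 84Q + 9Q^2, P = MC on the upward-sloping part at Q* = 11.
TR = 336·11 = 3696. TC = 3196 + 792 = 3988. Profit = 3696 − 3988 = -$292.
Shutting down would mean losing the fixed cost of $3196, so operating at a loss of $292 is better by $2904.

Profit = -$292 at Q = 11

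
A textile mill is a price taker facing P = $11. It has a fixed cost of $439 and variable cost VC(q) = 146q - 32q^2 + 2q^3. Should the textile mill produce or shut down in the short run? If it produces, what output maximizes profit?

From TC, MC = TC'(q) = 146 - 64q + 6q^2 and AVC = VC/q = 146 - 32q + 2q^2.
The AVC parabola has its vertex at q = 32/4 = 8, where AVC = 146 - 32·8 + 2·8^2 = $18.
P = $11 lies below min AVC = $18; no output level covers variable cost.
Shutting down limits the loss to fixed cost, $439.

Shut down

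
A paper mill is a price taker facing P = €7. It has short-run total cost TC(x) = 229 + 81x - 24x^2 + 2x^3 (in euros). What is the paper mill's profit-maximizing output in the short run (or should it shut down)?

Variable cost is VC = 81x - 24x^2 + 2x^3, so AVC = VC/x = 81 - 24x + 2x^2 and MC = dTC/dx = 81 - 48x + 6x^2.
The AVC parabola has its vertex at x = 24/4 = 6, where AVC = 81 - 24·6 + 2·6^2 = €9.
With P < min AVC (€7 < €9), every unit sold adds to the loss.
Best response: produce nothing and absorb the €229 fixed cost.

Shut down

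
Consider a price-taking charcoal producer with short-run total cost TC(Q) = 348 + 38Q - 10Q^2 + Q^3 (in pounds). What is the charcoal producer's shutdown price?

The firm shuts down when price falls below the minimum of average variable cost. AVC = VC/Q = 38 - 10Q + Q^2.
At the minimum of AVC, MC = AVC. MC = 38 - 20Q + 3Q^2; setting MC = AVC gives 2Q^2 - 10Q = 0, so Q = 5. min AVC = 13.
So the shutdown price is £13.

£13 per unit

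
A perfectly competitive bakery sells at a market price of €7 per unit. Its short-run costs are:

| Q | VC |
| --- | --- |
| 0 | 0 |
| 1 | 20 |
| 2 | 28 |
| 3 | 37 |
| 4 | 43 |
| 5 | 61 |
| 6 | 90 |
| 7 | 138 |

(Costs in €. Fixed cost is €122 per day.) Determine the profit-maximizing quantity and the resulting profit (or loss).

Q = 0 (shut down); profit = -€122

Tabulate TR − TC: Q=0: -122; Q=1: -135; Q=2: -136; Q=3: -138; Q=4: -137; Q=5: -148; Q=6: -170; Q=7: -211.
Profit is highest at Q = 0. Equivalently, the lowest AVC in the table is 43/4 ≈ €10.75 at Q = 4, and P = €7 falls below it — price never covers variable cost, so the firm shuts down and loses only its fixed cost.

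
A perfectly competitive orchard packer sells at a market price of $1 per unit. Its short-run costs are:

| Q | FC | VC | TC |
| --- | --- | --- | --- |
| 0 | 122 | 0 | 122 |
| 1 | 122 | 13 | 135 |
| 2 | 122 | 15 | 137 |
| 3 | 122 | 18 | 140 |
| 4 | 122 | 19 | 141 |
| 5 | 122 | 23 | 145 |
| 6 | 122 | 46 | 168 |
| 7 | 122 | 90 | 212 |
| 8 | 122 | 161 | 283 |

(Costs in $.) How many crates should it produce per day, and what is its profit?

Q = 0 (shut down); profit = -$122

Tabulate TR − TC: Q=0: -122; Q=1: -134; Q=2: -135; Q=3: -137; Q=4: -137; Q=5: -140; Q=6: -162; Q=7: -205; Q=8: -275.
Profit is highest at Q = 0. Equivalently, the lowest AVC in the table is 23/5 ≈ $4.60 at Q = 5, and P = $1 falls below it — price never covers variable cost, so the firm shuts down and loses only its fixed cost.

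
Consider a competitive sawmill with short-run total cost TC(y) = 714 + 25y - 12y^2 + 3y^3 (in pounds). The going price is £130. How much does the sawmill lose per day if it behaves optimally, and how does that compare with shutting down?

Profit = -£264 at y = 5

AVC = 25 - 12y + 3y^2 has its minimum £13 at y = 2; price £130 clears that bar, so the firm operates.
MC = 25 - 24y + 9y^2. Setting P = MC and taking the root on the rising branch gives y* = 5.
TR = 130·5 = 650. TC = 714 + 200 = 914. Profit = 650 − 914 = -£264.
That loss of £264 beats the £714 the firm would lose by shutting down; producing recovers £450 of fixed cost.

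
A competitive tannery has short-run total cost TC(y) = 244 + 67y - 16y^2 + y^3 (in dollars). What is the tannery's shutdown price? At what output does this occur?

$3 per unit, at y = 8

Short-run supply begins at min AVC. From VC = 67y - 16y^2 + y^3, AVC = 67 - 16y + y^2.
At the minimum of AVC, MC = AVC. MC = 67 - 32y + 3y^2; setting MC = AVC gives 2y^2 - 16y = 0, so y = 8. min AVC = 3.
The firm shuts down for any P below $3.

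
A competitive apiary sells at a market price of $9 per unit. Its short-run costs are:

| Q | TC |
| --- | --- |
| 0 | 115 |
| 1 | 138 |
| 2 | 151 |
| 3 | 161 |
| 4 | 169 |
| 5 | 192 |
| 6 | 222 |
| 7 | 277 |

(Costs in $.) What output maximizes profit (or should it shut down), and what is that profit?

Profit at each row (π = 9Q − TC): Q=0: -115; Q=1: -129; Q=2: -133; Q=3: -134; Q=4: -133; Q=5: -147; Q=6: -168; Q=7: -214.
Profit is highest at Q = 0. Equivalently, the lowest AVC in the table is 54/4 ≈ $13.50 at Q = 4, and P = $9 falls below it — price never covers variable cost, so the firm shuts down and loses only its fixed cost.

Q = 0 (shut down); profit = -$115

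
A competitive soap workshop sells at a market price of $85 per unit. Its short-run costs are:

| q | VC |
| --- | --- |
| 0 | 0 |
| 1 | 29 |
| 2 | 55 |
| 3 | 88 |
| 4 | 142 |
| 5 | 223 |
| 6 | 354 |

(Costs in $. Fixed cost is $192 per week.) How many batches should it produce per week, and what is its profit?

q = 5; profit = $10

Tabulate TR − TC: q=0: -192; q=1: -136; q=2: -77; q=3: -25; q=4: 6; q=5: 10; q=6: -36.
Profit is maximized at q = 5. AVC there is 223/5 = $44.60 ≤ P, so producing beats shutting down (which would give -$192).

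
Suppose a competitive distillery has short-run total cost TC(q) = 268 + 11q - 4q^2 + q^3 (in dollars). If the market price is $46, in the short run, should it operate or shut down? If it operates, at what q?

Produce at q = 5

Strip out fixed cost: VC = 11q - 4q^2 + q^3. Then AVC = 11 - 4q + q^2 and MC = 11 - 8q + 3q^2.
AVC is minimized where dAVC/dq = -4 + 2q = 0, at q = 2; min AVC = 11 - 4·2 + 2^2 = $7.
P = $46 exceeds min AVC = $7, so the firm stays open.
P = MC gives -35 - 8q + 3q^2 = 0, with roots -7/3 and 5. Take the larger (rising MC): q* = 5.
Check: AVC at q = 5 is $16 ≤ P, so revenue covers variable cost.
Profit = P·q − TC = 46·5 − 348 = -$118, a loss, but smaller than the $268 fixed cost the firm would lose by shutting down.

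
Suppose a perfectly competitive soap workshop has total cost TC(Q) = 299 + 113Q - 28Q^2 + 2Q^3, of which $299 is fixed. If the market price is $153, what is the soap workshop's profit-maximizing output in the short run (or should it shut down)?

Produce at Q = 10

From TC, MC = TC'(Q) = 113 - 56Q + 6Q^2 and AVC = VC/Q = 113 - 28Q + 2Q^2.
The AVC parabola has its vertex at Q = 28/4 = 7, where AVC = 113 - 28·7 + 2·7^2 = $15.
P = $153 exceeds min AVC = $15, so the firm stays open.
P = MC gives -40 - 56Q + 6Q^2 = 0, with roots -2/3 and 10. Take the larger (rising MC): Q* = 10.
Check: AVC at Q = 10 is $33 ≤ P, so revenue covers variable cost.
Profit = P·Q − TC = 153·10 − 629 = $901.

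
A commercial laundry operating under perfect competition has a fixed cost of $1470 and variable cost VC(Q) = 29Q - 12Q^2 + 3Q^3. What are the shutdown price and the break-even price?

Shutdown price = min AVC. AVC = 29 - 12Q + 3Q^2, with vertex at Q = 2 and minimum $17.
ATC = 1470/Q + 29 - 12Q + 3Q^2. Setting dATC/dQ = −1470/Q^2 − 12 + 6Q = 0 gives Q = 7 (since 6·7^3 − 12·7^2 = 1470).
min ATC = 1470/7 + 29 − 12·7 + 3·7^2 = $302. That is the break-even price.
Between these two prices the firm operates at a loss; above $302 it earns a profit.

Shutdown price = $17; break-even price = $302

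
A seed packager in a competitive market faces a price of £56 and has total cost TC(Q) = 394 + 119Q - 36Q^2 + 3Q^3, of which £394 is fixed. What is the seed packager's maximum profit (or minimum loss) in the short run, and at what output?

Profit = -£100 at Q = 7

AVC = 119 - 36Q + 3Q^2; min AVC = £11 at Q = 6. Since P = £56 ≥ min AVC, the firm produces.
With MC = 119 - 72Q + 9Q^2, P = MC on the upward-sloping part at Q* = 7.
TR = 56·7 = 392. TC = 394 + 98 = 492. Profit = 392 − 492 = -£100.
By producing, the firm covers all variable cost plus £294 of fixed cost; shutting down would lose the full £394.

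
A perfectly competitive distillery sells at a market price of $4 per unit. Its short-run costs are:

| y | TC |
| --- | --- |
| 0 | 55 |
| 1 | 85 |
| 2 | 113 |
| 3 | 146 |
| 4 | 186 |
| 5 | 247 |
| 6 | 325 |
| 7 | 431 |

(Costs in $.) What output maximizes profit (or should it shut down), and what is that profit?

Compute π = P·y − TC at each output: y=0: -55; y=1: -81; y=2: -105; y=3: -134; y=4: -170; y=5: -227; y=6: -301; y=7: -403.
Profit is highest at y = 0. Equivalently, the lowest AVC in the table is 58/2 ≈ $29 at y = 2, and P = $4 falls below it — price never covers variable cost, so the firm shuts down and loses only its fixed cost.

y = 0 (shut down); profit = -$55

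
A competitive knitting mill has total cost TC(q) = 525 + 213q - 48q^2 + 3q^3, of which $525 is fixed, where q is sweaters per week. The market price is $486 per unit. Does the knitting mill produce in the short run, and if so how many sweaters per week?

Variable cost is VC = 213q - 48q^2 + 3q^3, so AVC = VC/q = 213 - 48q + 3q^2 and MC = dTC/dq = 213 - 96q + 9q^2.
AVC is minimized where dAVC/dq = -48 + 6q = 0, at q = 8; min AVC = 213 - 48·8 + 3·8^2 = $21.
Since P = $486 ≥ min AVC = $21, price covers variable cost and the firm should produce.
Set P = MC: 486 = 213 - 96q + 9q^2 → -273 - 96q + 9q^2 = 0. The roots are q = -7/3 and q = 13; the profit-maximizing output is on the rising part of MC, so q* = 13.
Check: AVC at q = 13 is $96 ≤ P, so revenue covers variable cost.
Profit = P·q − TC = 486·13 − 1773 = $4545.

Produce at q = 13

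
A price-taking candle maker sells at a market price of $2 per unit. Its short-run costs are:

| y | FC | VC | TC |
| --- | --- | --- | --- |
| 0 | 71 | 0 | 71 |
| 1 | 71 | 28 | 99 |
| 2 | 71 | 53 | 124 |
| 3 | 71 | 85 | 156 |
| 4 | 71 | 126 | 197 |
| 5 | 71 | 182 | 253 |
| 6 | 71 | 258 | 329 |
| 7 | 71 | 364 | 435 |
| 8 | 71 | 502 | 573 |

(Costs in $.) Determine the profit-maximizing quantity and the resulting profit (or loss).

Compute π = P·y − TC at each output: y=0: -71; y=1: -97; y=2: -120; y=3: -150; y=4: -189; y=5: -243; y=6: -317; y=7: -421; y=8: -557.
Profit is highest at y = 0. Equivalently, the lowest AVC in the table is 53/2 ≈ $26.50 at y = 2, and P = $2 falls below it — price never covers variable cost, so the firm shuts down and loses only its fixed cost.

y = 0 (shut down); profit = -$71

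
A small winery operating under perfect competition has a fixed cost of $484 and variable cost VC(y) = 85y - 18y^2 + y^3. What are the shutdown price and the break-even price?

AVC = 85 - 18y + y^2; minimized at y = 9, giving min AVC = $4. That is the shutdown price.
ATC = 484/y + 85 - 18y + y^2. Setting dATC/dy = −484/y^2 − 18 + 2y = 0 gives y = 11 (since 2·11^3 − 18·11^2 = 484).
min ATC = 484/11 + 85 − 18·11 + 11^2 = $52. That is the break-even price.
For $4 ≤ P < $52 the firm produces at a loss; below $4 it shuts down.

Shutdown price = $4; break-even price = $52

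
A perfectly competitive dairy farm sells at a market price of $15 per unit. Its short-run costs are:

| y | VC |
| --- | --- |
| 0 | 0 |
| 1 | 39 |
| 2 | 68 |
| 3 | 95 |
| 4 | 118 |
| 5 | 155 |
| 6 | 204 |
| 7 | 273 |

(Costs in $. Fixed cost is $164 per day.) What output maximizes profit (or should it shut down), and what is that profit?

y = 0 (shut down); profit = -$164

Tabulate TR − TC: y=0: -164; y=1: -188; y=2: -202; y=3: -214; y=4: -222; y=5: -244; y=6: -278; y=7: -332.
Profit is highest at y = 0. Equivalently, the lowest AVC in the table is 118/4 ≈ $29.50 at y = 4, and P = $15 falls below it — price never covers variable cost, so the firm shuts down and loses only its fixed cost.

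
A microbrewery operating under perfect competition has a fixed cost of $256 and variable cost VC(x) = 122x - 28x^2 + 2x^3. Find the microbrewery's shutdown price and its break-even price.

Shutdown price = $24; break-even price = $58

Shutdown price = min AVC. AVC = 122 - 28x + 2x^2, with vertex at x = 7 and minimum $24.
ATC = 256/x + 122 - 28x + 2x^2. Setting dATC/dx = −256/x^2 − 28 + 4x = 0 gives x = 8 (since 4·8^3 − 28·8^2 = 256).
min ATC = 256/8 + 122 − 28·8 + 2·8^2 = $58. That is the break-even price.
For $24 ≤ P < $58 the firm produces at a loss; below $24 it shuts down.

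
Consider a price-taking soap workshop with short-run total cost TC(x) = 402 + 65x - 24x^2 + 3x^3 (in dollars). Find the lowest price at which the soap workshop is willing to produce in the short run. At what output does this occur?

$17 per unit, at x = 4

The firm shuts down when price falls below the minimum of average variable cost. AVC = VC/x = 65 - 24x + 3x^2.
dAVC/dx = -24 + 6x = 0 gives x = 4. min AVC = 65 - 24·4 + 3·4^2 = 17.
So the shutdown price is $17.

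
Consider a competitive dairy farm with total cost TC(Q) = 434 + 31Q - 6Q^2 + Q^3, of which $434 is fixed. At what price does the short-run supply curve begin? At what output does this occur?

Short-run supply begins at min AVC. From VC = 31Q - 6Q^2 + Q^3, AVC = 31 - 6Q + Q^2.
dAVC/dQ = -6 + 2Q = 0 gives Q = 3. min AVC = 31 - 6·3 + 3^2 = 22.
The firm shuts down for any P below $22.

$22 per unit, at Q = 3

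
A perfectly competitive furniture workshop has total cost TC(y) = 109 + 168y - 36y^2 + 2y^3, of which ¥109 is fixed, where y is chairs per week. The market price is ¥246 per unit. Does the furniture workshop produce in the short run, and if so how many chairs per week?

From TC, MC = TC'(y) = 168 - 72y + 6y^2 and AVC = VC/y = 168 - 36y + 2y^2.
AVC hits its minimum where MC = AVC, at y = 9, giving min AVC = 168 - 36·9 + 2·9^2 = ¥6.
Because ¥246 ≥ ¥6, revenue can cover variable cost; the firm operates.
Set P = MC: 246 = 168 - 72y + 6y^2 → -78 - 72y + 6y^2 = 0. The roots are y = -1 and y = 13; the profit-maximizing output is on the rising part of MC, so y* = 13.
Check: AVC at y = 13 is ¥38 ≤ P, so revenue covers variable cost.
Profit = P·y − TC = 246·13 − 603 = ¥2595.

Produce at y = 13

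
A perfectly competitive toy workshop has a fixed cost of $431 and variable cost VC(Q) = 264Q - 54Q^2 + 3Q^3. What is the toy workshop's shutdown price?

The shutdown price is the minimum of AVC. VC = 264Q - 54Q^2 + 3Q^3, so AVC = 264 - 54Q + 3Q^2.
At the minimum of AVC, MC = AVC. MC = 264 - 108Q + 9Q^2; setting MC = AVC gives 6Q^2 - 54Q = 0, so Q = 9. min AVC = 21.
So the shutdown price is $21.

$21 per unit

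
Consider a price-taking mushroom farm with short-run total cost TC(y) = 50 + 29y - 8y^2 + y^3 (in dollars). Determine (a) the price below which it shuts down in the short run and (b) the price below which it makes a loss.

AVC = 29 - 8y + y^2; minimized at y = 4, giving min AVC = $13. That is the shutdown price.
ATC = 50/y + 29 - 8y + y^2. Setting dATC/dy = −50/y^2 − 8 + 2y = 0 gives y = 5 (since 2·5^3 − 8·5^2 = 50).
min ATC = 50/5 + 29 − 8·5 + 5^2 = $24. That is the break-even price.
Between these two prices the firm operates at a loss; above $24 it earns a profit.

Shutdown price = $13; break-even price = $24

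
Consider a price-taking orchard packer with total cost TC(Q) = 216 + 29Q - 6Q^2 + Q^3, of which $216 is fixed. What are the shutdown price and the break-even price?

Shutdown price = $20; break-even price = $65

AVC = 29 - 6Q + Q^2; minimized at Q = 3, giving min AVC = $20. That is the shutdown price.
ATC = 216/Q + 29 - 6Q + Q^2. Setting dATC/dQ = −216/Q^2 − 6 + 2Q = 0 gives Q = 6 (since 2·6^3 − 6·6^2 = 216).
min ATC = 216/6 + 29 − 6·6 + 6^2 = $65. That is the break-even price.
Between these two prices the firm operates at a loss; above $65 it earns a profit.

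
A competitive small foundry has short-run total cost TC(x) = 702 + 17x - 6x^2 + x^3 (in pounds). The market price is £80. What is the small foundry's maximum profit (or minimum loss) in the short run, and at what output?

AVC = 17 - 6x + x^2; min AVC = £8 at x = 3. Since P = £80 ≥ min AVC, the firm produces.
MC = 17 - 12x + 3x^2. Setting P = MC and taking the root on the rising branch gives x* = 7.
TR = 80·7 = 560. TC = 702 + 168 = 870. Profit = 560 − 870 = -£310.
By producing, the firm covers all variable cost plus £392 of fixed cost; shutting down would lose the full £702.

Profit = -£310 at x = 7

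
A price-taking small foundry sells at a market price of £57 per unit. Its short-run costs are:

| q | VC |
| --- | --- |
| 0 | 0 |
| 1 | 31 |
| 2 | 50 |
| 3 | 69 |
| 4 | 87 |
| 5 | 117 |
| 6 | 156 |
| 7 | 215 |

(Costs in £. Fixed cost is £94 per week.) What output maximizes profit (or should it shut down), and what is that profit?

Profit at each row (π = 57q − TC): q=0: -94; q=1: -68; q=2: -30; q=3: 8; q=4: 47; q=5: 74; q=6: 92; q=7: 90.
Profit is maximized at q = 6. AVC there is 156/6 = £26 ≤ P, so producing beats shutting down (which would give -£94).

q = 6; profit = £92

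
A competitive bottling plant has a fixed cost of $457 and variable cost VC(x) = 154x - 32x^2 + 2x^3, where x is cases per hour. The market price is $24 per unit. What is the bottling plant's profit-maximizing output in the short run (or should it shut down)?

From TC, MC = TC'(x) = 154 - 64x + 6x^2 and AVC = VC/x = 154 - 32x + 2x^2.
The AVC parabola has its vertex at x = 32/4 = 8, where AVC = 154 - 32·8 + 2·8^2 = $26.
P = $24 lies below min AVC = $26; no output level covers variable cost.
Best response: produce nothing and absorb the $457 fixed cost.

Shut down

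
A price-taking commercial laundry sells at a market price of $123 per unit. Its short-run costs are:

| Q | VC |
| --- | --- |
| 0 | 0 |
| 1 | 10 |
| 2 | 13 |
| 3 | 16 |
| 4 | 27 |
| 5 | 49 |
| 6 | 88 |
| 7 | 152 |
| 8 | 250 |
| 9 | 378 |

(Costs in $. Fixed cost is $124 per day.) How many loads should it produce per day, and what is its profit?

Tabulate TR − TC: Q=0: -124; Q=1: -11; Q=2: 109; Q=3: 229; Q=4: 341; Q=5: 442; Q=6: 526; Q=7: 585; Q=8: 610; Q=9: 605.
Profit is maximized at Q = 8. AVC there is 250/8 = $31.25 ≤ P, so producing beats shutting down (which would give -$124).

Q = 8; profit = $610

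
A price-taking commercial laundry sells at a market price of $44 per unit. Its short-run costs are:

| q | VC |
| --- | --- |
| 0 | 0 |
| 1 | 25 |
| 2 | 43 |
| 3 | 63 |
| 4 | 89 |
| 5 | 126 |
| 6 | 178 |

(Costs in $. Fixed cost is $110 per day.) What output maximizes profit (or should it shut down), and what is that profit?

q = 5; profit = -$16

Compute π = P·q − TC at each output: q=0: -110; q=1: -91; q=2: -65; q=3: -41; q=4: -23; q=5: -16; q=6: -24.
Profit is maximized at q = 5. AVC there is 126/5 = $25.20 ≤ P, so producing beats shutting down (which would give -$110).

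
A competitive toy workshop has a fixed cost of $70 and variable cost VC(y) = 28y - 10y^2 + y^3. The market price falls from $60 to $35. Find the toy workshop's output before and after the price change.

MC = 28 - 20y + 3y^2; the shutdown threshold is min AVC = $3 (at y = 5).
At P = $60 ≥ min AVC, set P = MC on the rising branch: y = 8.
At P = $35 ≥ min AVC, set P = MC: y = 7. The firm stays open but cuts output.

Output falls from 8 to 7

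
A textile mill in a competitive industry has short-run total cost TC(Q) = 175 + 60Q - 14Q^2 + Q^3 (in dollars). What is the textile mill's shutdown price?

The firm shuts down when price falls below the minimum of average variable cost. AVC = VC/Q = 60 - 14Q + Q^2.
At the minimum of AVC, MC = AVC. MC = 60 - 28Q + 3Q^2; setting MC = AVC gives 2Q^2 - 14Q = 0, so Q = 7. min AVC = 11.
So the shutdown price is $11.

$11 per unit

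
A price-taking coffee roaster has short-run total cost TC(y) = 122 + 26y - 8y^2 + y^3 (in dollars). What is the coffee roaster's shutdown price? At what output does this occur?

$10 per unit, at y = 4

The firm shuts down when price falls below the minimum of average variable cost. AVC = VC/y = 26 - 8y + y^2.
dAVC/dy = -8 + 2y = 0 gives y = 4. min AVC = 26 - 8·4 + 4^2 = 10.
For P < $10 the firm produces nothing.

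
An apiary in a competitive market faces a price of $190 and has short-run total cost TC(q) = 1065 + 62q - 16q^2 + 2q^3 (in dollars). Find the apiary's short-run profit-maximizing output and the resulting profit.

AVC = 62 - 16q + 2q^2 has its minimum $30 at q = 4; price $190 clears that bar, so the firm operates.
MC = 62 - 32q + 6q^2. Setting P = MC and taking the root on the rising branch gives q* = 8.
TR = 190·8 = 1520. TC = 1065 + 496 = 1561. Profit = 1520 − 1561 = -$41.
That loss of $41 beats the $1065 the firm would lose by shutting down; producing recovers $1024 of fixed cost.

Profit = -$41 at q = 8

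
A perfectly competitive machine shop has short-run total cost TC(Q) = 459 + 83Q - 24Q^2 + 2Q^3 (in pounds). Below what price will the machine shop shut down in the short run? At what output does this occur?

£11 per unit, at Q = 6

The shutdown price is the minimum of AVC. VC = 83Q - 24Q^2 + 2Q^3, so AVC = 83 - 24Q + 2Q^2.
At the minimum of AVC, MC = AVC. MC = 83 - 48Q + 6Q^2; setting MC = AVC gives 4Q^2 - 24Q = 0, so Q = 6. min AVC = 11.
For P < £11 the firm produces nothing.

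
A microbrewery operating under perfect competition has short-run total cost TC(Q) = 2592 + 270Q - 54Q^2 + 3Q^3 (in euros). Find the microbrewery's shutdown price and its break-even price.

Shutdown price = min AVC. AVC = 270 - 54Q + 3Q^2, with vertex at Q = 9 and minimum €27.
ATC = 2592/Q + 270 - 54Q + 3Q^2. Setting dATC/dQ = −2592/Q^2 − 54 + 6Q = 0 gives Q = 12 (since 6·12^3 − 54·12^2 = 2592).
min ATC = 2592/12 + 270 − 54·12 + 3·12^2 = €270. That is the break-even price.
For €27 ≤ P < €270 the firm produces at a loss; below €27 it shuts down.

Shutdown price = €27; break-even price = €270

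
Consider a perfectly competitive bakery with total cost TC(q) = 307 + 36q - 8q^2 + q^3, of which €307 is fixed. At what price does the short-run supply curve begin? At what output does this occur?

€20 per unit, at q = 4

The firm shuts down when price falls below the minimum of average variable cost. AVC = VC/q = 36 - 8q + q^2.
dAVC/dq = -8 + 2q = 0 gives q = 4. min AVC = 36 - 8·4 + 4^2 = 20.
The firm shuts down for any P below €20.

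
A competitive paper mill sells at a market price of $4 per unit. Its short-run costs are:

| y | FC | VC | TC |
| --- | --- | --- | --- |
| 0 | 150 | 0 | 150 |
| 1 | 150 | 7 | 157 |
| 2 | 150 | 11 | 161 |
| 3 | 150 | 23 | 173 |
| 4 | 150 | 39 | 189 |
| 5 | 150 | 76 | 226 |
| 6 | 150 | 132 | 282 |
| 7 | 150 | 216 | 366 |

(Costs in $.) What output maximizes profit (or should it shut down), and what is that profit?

y = 0 (shut down); profit = -$150

Profit at each row (π = 4y − TC): y=0: -150; y=1: -153; y=2: -153; y=3: -161; y=4: -173; y=5: -206; y=6: -258; y=7: -338.
Profit is highest at y = 0. Equivalently, the lowest AVC in the table is 11/2 ≈ $5.50 at y = 2, and P = $4 falls below it — price never covers variable cost, so the firm shuts down and loses only its fixed cost.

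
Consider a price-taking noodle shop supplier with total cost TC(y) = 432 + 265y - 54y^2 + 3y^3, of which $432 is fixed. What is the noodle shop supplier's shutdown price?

$22 per unit

The shutdown price is the minimum of AVC. VC = 265y - 54y^2 + 3y^3, so AVC = 265 - 54y + 3y^2.
dAVC/dy = -54 + 6y = 0 gives y = 9. min AVC = 265 - 54·9 + 3·9^2 = 22.
For P < $22 the firm produces nothing.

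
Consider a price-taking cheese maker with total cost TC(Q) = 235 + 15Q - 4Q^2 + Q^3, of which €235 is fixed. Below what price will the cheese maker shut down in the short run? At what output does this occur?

€11 per unit, at Q = 2

The firm shuts down when price falls below the minimum of average variable cost. AVC = VC/Q = 15 - 4Q + Q^2.
dAVC/dQ = -4 + 2Q = 0 gives Q = 2. min AVC = 15 - 4·2 + 2^2 = 11.
For P < €11 the firm produces nothing.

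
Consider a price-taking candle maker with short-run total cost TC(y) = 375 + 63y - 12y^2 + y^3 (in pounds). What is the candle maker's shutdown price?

£27 per unit

Short-run supply begins at min AVC. From VC = 63y - 12y^2 + y^3, AVC = 63 - 12y + y^2.
dAVC/dy = -12 + 2y = 0 gives y = 6. min AVC = 63 - 12·6 + 6^2 = 27.
So the shutdown price is £27.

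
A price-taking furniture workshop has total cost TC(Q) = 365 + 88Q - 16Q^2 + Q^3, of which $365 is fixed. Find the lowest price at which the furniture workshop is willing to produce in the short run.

The firm shuts down when price falls below the minimum of average variable cost. AVC = VC/Q = 88 - 16Q + Q^2.
dAVC/dQ = -16 + 2Q = 0 gives Q = 8. min AVC = 88 - 16·8 + 8^2 = 24.
So the shutdown price is $24.

$24 per unit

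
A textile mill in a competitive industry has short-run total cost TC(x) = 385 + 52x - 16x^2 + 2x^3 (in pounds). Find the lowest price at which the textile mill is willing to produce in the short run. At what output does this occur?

The firm shuts down when price falls below the minimum of average variable cost. AVC = VC/x = 52 - 16x + 2x^2.
dAVC/dx = -16 + 4x = 0 gives x = 4. min AVC = 52 - 16·4 + 2·4^2 = 20.
For P < £20 the firm produces nothing.

£20 per unit, at x = 4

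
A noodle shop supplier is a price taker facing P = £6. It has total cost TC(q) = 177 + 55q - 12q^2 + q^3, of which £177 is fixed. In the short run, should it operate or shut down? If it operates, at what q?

Shut down

Variable cost is VC = 55q - 12q^2 + q^3, so AVC = VC/q = 55 - 12q + q^2 and MC = dTC/dq = 55 - 24q + 3q^2.
AVC is minimized where dAVC/dq = -12 + 2q = 0, at q = 6; min AVC = 55 - 12·6 + 6^2 = £19.
Since P = £6 < min AVC = £19, price fails to cover variable cost at any output.
The firm minimizes its loss by shutting down and losing only its fixed cost of £177.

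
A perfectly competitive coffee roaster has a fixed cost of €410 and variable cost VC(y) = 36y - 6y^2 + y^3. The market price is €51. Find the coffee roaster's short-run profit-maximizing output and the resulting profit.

AVC = 36 - 6y + y^2 has its minimum €27 at y = 3; price €51 clears that bar, so the firm operates.
With MC = 36 - 12y + 3y^2, P = MC on the upward-sloping part at y* = 5.
TR = 51·5 = 255. TC = 410 + 155 = 565. Profit = 255 − 565 = -€310.
That loss of €310 beats the €410 the firm would lose by shutting down; producing recovers €100 of fixed cost.

Profit = -€310 at y = 5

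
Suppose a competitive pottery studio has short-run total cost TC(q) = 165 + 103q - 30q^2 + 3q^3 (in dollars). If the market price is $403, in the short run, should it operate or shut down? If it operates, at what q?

Variable cost is VC = 103q - 30q^2 + 3q^3, so AVC = VC/q = 103 - 30q + 3q^2 and MC = dTC/dq = 103 - 60q + 9q^2.
AVC hits its minimum where MC = AVC, at q = 5, giving min AVC = 103 - 30·5 + 3·5^2 = $28.
Because $403 ≥ $28, revenue can cover variable cost; the firm operates.
Solving P = MC: -300 - 60q + 9q^2 = 0 ⇒ q = -10/3 or 10. On the upward-sloping branch, q* = 10.
Check: AVC at q = 10 is $103 ≤ P, so revenue covers variable cost.
Profit = P·q − TC = 403·10 − 1195 = $2835.

Produce at q = 10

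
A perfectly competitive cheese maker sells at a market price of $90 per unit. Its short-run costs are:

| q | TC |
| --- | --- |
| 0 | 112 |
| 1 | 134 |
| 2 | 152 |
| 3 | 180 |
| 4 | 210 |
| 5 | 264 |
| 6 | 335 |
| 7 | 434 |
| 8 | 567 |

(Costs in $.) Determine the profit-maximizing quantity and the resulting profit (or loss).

q = 6; profit = $205

Profit at each row (π = 90q − TC): q=0: -112; q=1: -44; q=2: 28; q=3: 90; q=4: 150; q=5: 186; q=6: 205; q=7: 196; q=8: 153.
Profit is maximized at q = 6. AVC there is 223/6 = $37.17 ≤ P, so producing beats shutting down (which would give -$112).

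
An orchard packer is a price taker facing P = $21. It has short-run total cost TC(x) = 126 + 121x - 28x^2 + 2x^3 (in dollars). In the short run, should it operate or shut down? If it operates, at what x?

Shut down

Variable cost is VC = 121x - 28x^2 + 2x^3, so AVC = VC/x = 121 - 28x + 2x^2 and MC = dTC/dx = 121 - 56x + 6x^2.
AVC hits its minimum where MC = AVC, at x = 7, giving min AVC = 121 - 28·7 + 2·7^2 = $23.
Since P = $21 < min AVC = $23, price fails to cover variable cost at any output.
Shutting down limits the loss to fixed cost, $126.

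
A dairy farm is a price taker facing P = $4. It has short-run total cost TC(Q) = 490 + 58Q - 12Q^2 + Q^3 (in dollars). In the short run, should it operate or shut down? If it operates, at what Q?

Variable cost is VC = 58Q - 12Q^2 + Q^3, so AVC = VC/Q = 58 - 12Q + Q^2 and MC = dTC/dQ = 58 - 24Q + 3Q^2.
The AVC parabola has its vertex at Q = 12/2 = 6, where AVC = 58 - 12·6 + 6^2 = $22.
Since P = $4 < min AVC = $22, price fails to cover variable cost at any output.
The firm minimizes its loss by shutting down and losing only its fixed cost of $490.

Shut down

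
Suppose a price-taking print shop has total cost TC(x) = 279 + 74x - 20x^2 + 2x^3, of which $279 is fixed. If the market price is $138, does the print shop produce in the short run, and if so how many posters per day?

Produce at x = 8

Variable cost is VC = 74x - 20x^2 + 2x^3, so AVC = VC/x = 74 - 20x + 2x^2 and MC = dTC/dx = 74 - 40x + 6x^2.
The AVC parabola has its vertex at x = 20/4 = 5, where AVC = 74 - 20·5 + 2·5^2 = $24.
Since P = $138 ≥ min AVC = $24, price covers variable cost and the firm should produce.
Set P = MC: 138 = 74 - 40x + 6x^2 → -64 - 40x + 6x^2 = 0. The roots are x = -4/3 and x = 8; the profit-maximizing output is on the rising part of MC, so x* = 8.
Check: AVC at x = 8 is $42 ≤ P, so revenue covers variable cost.
Profit = P·x − TC = 138·8 − 615 = $489.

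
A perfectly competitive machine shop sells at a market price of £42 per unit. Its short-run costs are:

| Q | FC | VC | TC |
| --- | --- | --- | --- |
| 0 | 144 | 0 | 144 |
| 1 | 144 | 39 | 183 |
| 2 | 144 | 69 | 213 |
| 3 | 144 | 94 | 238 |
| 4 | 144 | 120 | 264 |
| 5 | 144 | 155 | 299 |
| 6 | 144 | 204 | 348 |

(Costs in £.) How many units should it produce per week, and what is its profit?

Q = 5; profit = -£89

Profit at each row (π = 42Q − TC): Q=0: -144; Q=1: -141; Q=2: -129; Q=3: -112; Q=4: -96; Q=5: -89; Q=6: -96.
Profit is maximized at Q = 5. AVC there is 155/5 = £31 ≤ P, so producing beats shutting down (which would give -£144).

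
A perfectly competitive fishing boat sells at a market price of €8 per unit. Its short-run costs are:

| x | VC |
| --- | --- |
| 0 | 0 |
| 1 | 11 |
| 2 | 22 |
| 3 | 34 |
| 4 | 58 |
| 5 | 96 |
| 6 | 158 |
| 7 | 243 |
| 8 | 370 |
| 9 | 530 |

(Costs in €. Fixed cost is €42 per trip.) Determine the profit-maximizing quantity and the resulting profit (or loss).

x = 0 (shut down); profit = -€42

Tabulate TR − TC: x=0: -42; x=1: -45; x=2: -48; x=3: -52; x=4: -68; x=5: -98; x=6: -152; x=7: -229; x=8: -348; x=9: -500.
Profit is highest at x = 0. Equivalently, the lowest AVC in the table is 11/1 ≈ €11 at x = 1, and P = €8 falls below it — price never covers variable cost, so the firm shuts down and loses only its fixed cost.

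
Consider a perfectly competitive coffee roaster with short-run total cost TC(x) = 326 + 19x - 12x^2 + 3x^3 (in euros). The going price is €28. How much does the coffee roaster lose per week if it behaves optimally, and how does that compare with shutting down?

Profit = -€272 at x = 3

AVC = 19 - 12x + 3x^2; min AVC = €7 at x = 2. Since P = €28 ≥ min AVC, the firm produces.
With MC = 19 - 24x + 9x^2, P = MC on the upward-sloping part at x* = 3.
TR = 28·3 = 84. TC = 326 + 30 = 356. Profit = 84 − 356 = -€272.
By producing, the firm covers all variable cost plus €54 of fixed cost; shutting down would lose the full €326.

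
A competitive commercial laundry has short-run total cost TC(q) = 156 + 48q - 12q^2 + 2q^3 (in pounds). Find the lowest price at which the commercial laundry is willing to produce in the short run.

Short-run supply begins at min AVC. From VC = 48q - 12q^2 + 2q^3, AVC = 48 - 12q + 2q^2.
At the minimum of AVC, MC = AVC. MC = 48 - 24q + 6q^2; setting MC = AVC gives 4q^2 - 12q = 0, so q = 3. min AVC = 30.
For P < £30 the firm produces nothing.

£30 per unit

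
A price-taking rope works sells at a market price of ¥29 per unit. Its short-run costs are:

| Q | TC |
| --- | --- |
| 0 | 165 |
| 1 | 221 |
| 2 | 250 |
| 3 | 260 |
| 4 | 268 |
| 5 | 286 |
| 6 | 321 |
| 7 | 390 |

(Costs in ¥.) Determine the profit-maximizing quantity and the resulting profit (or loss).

Profit at each row (π = 29Q − TC): Q=0: -165; Q=1: -192; Q=2: -192; Q=3: -173; Q=4: -152; Q=5: -141; Q=6: -147; Q=7: -187.
Profit is maximized at Q = 5. AVC there is 121/5 = ¥24.20 ≤ P, so producing beats shutting down (which would give -¥165).

Q = 5; profit = -¥141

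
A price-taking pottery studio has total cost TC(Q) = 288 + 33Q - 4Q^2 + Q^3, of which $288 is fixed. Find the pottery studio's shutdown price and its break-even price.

Shutdown price = $29; break-even price = $93

Shutdown price = min AVC. AVC = 33 - 4Q + Q^2, with vertex at Q = 2 and minimum $29.
ATC = 288/Q + 33 - 4Q + Q^2. Setting dATC/dQ = −288/Q^2 − 4 + 2Q = 0 gives Q = 6 (since 2·6^3 − 4·6^2 = 288).
min ATC = 288/6 + 33 − 4·6 + 6^2 = $93. That is the break-even price.
For $29 ≤ P < $93 the firm produces at a loss; below $29 it shuts down.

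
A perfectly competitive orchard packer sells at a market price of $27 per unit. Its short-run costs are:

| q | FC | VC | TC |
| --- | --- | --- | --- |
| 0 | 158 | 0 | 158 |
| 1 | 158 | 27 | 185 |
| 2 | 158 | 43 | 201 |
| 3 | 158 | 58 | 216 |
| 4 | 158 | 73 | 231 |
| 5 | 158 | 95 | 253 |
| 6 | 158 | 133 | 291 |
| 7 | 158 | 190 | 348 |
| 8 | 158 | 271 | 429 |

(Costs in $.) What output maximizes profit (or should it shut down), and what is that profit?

Tabulate TR − TC: q=0: -158; q=1: -158; q=2: -147; q=3: -135; q=4: -123; q=5: -118; q=6: -129; q=7: -159; q=8: -213.
Profit is maximized at q = 5. AVC there is 95/5 = $19 ≤ P, so producing beats shutting down (which would give -$158).

q = 5; profit = -$118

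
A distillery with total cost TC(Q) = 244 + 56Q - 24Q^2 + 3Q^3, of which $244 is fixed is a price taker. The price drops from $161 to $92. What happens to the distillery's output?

MC = 56 - 48Q + 9Q^2; the shutdown threshold is min AVC = $8 (at Q = 4).
With P = $161 above the shutdown price, P = MC gives Q = 7.
At P = $92 ≥ min AVC, set P = MC: Q = 6. The firm stays open but cuts output.

Output falls from 7 to 6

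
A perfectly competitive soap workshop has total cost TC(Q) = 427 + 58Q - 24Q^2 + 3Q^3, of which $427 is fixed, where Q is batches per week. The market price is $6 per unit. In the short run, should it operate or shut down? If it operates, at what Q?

Shut down

Variable cost is VC = 58Q - 24Q^2 + 3Q^3, so AVC = VC/Q = 58 - 24Q + 3Q^2 and MC = dTC/dQ = 58 - 48Q + 9Q^2.
AVC is minimized where dAVC/dQ = -24 + 6Q = 0, at Q = 4; min AVC = 58 - 24·4 + 3·4^2 = $10.
With P < min AVC ($6 < $10), every unit sold adds to the loss.
The firm minimizes its loss by shutting down and losing only its fixed cost of $427.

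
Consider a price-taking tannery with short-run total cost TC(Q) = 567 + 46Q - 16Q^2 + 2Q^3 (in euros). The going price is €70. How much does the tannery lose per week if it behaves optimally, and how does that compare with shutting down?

Profit = -€279 at Q = 6

AVC = 46 - 16Q + 2Q^2 has its minimum €14 at Q = 4; price €70 clears that bar, so the firm operates.
MC = 46 - 32Q + 6Q^2. Setting P = MC and taking the root on the rising branch gives Q* = 6.
TR = 70·6 = 420. TC = 567 + 132 = 699. Profit = 420 − 699 = -€279.
That loss of €279 beats the €567 the firm would lose by shutting down; producing recovers €288 of fixed cost.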